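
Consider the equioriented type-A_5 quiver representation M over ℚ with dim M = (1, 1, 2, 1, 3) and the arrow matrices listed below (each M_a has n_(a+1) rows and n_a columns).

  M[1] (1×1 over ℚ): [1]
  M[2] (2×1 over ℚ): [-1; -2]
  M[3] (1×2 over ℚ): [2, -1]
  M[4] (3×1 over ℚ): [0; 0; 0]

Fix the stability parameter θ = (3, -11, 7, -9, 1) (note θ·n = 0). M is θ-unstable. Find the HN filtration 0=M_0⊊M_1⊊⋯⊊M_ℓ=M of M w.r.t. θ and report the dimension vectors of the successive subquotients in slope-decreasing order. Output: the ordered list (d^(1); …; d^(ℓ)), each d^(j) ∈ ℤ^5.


Barcode: M ≅ I[1,3], I[3,4], I[5,5]^3. HN layers by μ_θ (4 steps, strictly decreasing):
  μ^(1)=7; μ^(2)=1; μ^(3)=-1; μ^(4)=-4

((0, 0, 1, 0, 0); (0, 0, 0, 0, 3); (0, 0, 1, 1, 0); (1, 1, 0, 0, 0))


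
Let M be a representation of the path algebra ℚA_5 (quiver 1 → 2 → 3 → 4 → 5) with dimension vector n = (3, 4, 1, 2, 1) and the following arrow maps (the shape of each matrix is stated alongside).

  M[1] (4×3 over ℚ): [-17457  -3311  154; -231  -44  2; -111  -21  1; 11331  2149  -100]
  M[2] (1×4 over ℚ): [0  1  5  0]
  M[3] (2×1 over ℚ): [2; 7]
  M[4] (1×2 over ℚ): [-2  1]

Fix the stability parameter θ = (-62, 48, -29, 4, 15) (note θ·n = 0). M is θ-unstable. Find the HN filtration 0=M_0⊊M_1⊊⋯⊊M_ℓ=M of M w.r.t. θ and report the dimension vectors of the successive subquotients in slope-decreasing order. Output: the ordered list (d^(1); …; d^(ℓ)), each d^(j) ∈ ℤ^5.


Via rank(M_{q-1}∘⋯∘M_p): M ≅ I[1,2]^2, I[1,5], I[2,2], I[4,4].
μ_θ-semistable layers: μ^(1)=48; μ^(2)=15; μ^(3)=23/3; μ^(4)=4; μ^(5)=-62

((0, 3, 0, 0, 0); (0, 0, 0, 0, 1); (0, 1, 1, 1, 0); (0, 0, 0, 1, 0); (3, 0, 0, 0, 0))


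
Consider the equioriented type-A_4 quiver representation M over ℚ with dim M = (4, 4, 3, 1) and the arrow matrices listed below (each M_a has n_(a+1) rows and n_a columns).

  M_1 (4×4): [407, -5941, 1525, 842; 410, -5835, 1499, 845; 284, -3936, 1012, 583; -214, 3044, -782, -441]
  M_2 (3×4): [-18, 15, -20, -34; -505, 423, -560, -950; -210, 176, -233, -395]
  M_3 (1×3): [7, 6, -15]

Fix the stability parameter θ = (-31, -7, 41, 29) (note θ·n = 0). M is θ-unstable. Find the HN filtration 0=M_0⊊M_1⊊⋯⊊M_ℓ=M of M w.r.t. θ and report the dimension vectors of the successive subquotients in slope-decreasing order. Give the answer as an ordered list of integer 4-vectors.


Interval decomposition of M: I[1,2], I[1,3]^2, I[1,4].
HN type (ℓ=4): μ^(1)=41; μ^(2)=35; μ^(3)=-7; μ^(4)=-31

((0, 0, 2, 0); (0, 0, 1, 1); (0, 4, 0, 0); (4, 0, 0, 0))


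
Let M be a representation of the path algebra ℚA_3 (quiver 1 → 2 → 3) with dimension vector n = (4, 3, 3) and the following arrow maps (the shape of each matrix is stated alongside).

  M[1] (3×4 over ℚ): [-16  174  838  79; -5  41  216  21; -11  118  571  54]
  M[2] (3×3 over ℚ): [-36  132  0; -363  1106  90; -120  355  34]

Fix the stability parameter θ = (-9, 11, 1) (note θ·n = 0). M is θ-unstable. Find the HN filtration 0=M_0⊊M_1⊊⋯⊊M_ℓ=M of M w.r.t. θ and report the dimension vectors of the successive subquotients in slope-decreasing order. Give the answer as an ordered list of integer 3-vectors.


Barcode: M ≅ I[1,1], I[1,2], I[1,3]^2, I[3,3]. HN layers by μ_θ (4 steps, strictly decreasing):
  μ^(1)=11; μ^(2)=6; μ^(3)=1; μ^(4)=-9

((0, 1, 0); (0, 2, 2); (0, 0, 1); (4, 0, 0))


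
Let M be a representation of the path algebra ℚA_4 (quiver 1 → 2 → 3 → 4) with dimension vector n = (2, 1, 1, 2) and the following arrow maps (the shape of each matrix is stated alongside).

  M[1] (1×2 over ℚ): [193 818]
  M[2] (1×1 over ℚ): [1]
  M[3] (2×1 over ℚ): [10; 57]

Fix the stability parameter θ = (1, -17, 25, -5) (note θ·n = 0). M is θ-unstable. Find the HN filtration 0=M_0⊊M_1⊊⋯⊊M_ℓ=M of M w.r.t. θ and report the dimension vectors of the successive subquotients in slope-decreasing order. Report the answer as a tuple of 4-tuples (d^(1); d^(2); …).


Interval decomposition of M: I[1,1], I[1,4], I[4,4].
HN type (ℓ=4): μ^(1)=10; μ^(2)=1; μ^(3)=-5; μ^(4)=-8

((0, 0, 1, 1); (1, 0, 0, 0); (0, 0, 0, 1); (1, 1, 0, 0))


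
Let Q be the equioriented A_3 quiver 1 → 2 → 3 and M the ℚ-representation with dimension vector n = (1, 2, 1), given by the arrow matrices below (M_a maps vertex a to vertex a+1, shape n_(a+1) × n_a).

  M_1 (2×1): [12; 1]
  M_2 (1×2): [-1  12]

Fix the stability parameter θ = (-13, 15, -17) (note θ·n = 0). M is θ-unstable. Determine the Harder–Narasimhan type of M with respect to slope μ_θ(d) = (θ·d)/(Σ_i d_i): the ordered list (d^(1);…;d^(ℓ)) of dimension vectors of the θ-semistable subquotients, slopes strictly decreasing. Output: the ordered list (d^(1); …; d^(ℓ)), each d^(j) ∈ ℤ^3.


Interval decomposition of M: I[1,2], I[2,3].
HN type (ℓ=3): μ^(1)=15; μ^(2)=-1; μ^(3)=-13

((0, 1, 0); (0, 1, 1); (1, 0, 0))


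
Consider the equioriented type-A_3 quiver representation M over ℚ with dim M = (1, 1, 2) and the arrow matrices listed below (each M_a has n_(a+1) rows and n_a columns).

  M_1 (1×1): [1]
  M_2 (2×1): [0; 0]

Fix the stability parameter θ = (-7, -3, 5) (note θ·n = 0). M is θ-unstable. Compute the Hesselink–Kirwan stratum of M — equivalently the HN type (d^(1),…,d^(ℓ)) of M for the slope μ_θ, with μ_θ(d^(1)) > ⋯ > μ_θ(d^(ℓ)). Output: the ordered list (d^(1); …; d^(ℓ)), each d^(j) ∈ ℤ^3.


Via rank(M_{q-1}∘⋯∘M_p): M ≅ I[1,2], I[3,3]^2.
μ_θ-semistable layers: μ^(1)=5; μ^(2)=-3; μ^(3)=-7

((0, 0, 2); (0, 1, 0); (1, 0, 0))


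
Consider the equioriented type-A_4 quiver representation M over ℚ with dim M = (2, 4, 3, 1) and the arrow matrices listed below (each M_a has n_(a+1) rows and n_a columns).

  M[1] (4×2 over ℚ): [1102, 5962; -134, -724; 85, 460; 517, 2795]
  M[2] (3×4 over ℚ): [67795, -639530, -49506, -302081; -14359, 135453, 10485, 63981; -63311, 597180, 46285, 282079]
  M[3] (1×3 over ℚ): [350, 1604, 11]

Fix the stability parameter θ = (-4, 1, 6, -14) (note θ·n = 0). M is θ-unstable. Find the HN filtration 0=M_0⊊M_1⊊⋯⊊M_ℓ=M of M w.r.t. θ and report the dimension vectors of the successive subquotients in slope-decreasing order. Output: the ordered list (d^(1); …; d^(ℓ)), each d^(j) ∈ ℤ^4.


Via rank(M_{q-1}∘⋯∘M_p): M ≅ I[1,3], I[1,4], I[2,2], I[2,3].
μ_θ-semistable layers: μ^(1)=6; μ^(2)=1; μ^(3)=-7/3; μ^(4)=-4

((0, 0, 2, 0); (0, 3, 0, 0); (0, 1, 1, 1); (2, 0, 0, 0))


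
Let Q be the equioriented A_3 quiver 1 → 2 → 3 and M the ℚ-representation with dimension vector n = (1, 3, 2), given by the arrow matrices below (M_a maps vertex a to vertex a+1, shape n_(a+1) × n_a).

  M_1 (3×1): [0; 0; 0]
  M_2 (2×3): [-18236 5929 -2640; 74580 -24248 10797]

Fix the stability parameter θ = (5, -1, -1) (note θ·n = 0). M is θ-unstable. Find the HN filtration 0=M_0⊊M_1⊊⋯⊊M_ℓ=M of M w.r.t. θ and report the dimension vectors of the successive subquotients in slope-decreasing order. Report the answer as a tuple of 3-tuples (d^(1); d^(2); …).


Barcode: M ≅ I[1,1], I[2,2], I[2,3]^2. HN layers by μ_θ (2 steps, strictly decreasing):
  μ^(1)=5; μ^(2)=-1

((1, 0, 0); (0, 3, 2))


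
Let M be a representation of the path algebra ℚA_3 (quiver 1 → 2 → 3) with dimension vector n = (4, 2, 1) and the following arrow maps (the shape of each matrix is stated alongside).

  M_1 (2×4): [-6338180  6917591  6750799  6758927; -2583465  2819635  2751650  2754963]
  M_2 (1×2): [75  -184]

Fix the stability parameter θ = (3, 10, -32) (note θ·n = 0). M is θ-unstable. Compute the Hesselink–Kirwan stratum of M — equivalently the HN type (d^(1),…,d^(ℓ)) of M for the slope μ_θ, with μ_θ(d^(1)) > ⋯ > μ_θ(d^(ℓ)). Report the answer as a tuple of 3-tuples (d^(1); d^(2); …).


Barcode: M ≅ I[1,1]^2, I[1,2], I[1,3]. HN layers by μ_θ (3 steps, strictly decreasing):
  μ^(1)=10; μ^(2)=3; μ^(3)=-19/3

((0, 1, 0); (3, 0, 0); (1, 1, 1))


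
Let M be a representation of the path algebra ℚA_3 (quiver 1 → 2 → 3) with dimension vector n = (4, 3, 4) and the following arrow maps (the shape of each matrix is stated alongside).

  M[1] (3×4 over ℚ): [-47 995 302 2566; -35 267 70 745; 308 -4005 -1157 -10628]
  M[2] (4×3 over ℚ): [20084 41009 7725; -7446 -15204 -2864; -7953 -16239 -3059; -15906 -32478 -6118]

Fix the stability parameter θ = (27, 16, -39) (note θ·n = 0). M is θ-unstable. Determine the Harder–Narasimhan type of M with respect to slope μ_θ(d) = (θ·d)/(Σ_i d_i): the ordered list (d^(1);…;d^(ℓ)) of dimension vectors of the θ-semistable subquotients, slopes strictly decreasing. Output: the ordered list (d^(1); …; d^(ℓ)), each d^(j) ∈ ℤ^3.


Barcode: M ≅ I[1,1], I[1,3]^3, I[3,3]. HN layers by μ_θ (3 steps, strictly decreasing):
  μ^(1)=27; μ^(2)=4/3; μ^(3)=-39

((1, 0, 0); (3, 3, 3); (0, 0, 1))


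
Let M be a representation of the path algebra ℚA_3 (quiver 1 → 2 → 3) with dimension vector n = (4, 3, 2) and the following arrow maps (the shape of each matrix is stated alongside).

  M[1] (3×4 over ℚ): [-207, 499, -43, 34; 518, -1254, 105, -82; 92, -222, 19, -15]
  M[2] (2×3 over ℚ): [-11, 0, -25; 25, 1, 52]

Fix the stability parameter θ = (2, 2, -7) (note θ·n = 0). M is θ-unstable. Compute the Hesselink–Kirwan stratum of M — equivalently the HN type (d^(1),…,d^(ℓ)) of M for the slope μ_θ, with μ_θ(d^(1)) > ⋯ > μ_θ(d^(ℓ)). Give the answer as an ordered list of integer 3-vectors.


Interval decomposition of M: I[1,1], I[1,2], I[1,3]^2.
HN type (ℓ=2): μ^(1)=2; μ^(2)=-1

((2, 1, 0); (2, 2, 2))


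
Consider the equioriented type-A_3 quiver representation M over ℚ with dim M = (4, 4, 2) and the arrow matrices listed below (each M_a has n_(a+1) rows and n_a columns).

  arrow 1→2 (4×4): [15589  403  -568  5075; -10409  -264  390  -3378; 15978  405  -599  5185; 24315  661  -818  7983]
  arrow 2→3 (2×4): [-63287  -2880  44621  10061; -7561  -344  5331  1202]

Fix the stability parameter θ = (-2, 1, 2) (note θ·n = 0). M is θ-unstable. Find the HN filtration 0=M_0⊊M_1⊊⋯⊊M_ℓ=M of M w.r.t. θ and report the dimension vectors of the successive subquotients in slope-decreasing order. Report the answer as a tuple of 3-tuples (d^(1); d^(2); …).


Interval decomposition of M: I[1,2]^2, I[1,3]^2.
HN type (ℓ=3): μ^(1)=2; μ^(2)=1; μ^(3)=-2

((0, 0, 2); (0, 4, 0); (4, 0, 0))


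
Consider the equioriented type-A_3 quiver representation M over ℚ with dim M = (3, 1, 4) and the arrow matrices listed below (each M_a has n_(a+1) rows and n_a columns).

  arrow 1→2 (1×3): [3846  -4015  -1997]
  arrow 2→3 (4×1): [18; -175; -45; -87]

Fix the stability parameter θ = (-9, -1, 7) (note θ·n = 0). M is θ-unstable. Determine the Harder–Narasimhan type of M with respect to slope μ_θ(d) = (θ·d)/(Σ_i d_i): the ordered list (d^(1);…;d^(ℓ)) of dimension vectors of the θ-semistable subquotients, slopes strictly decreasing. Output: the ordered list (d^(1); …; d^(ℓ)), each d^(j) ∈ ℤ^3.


Interval decomposition of M: I[1,1]^2, I[1,3], I[3,3]^3.
HN type (ℓ=3): μ^(1)=7; μ^(2)=-1; μ^(3)=-9

((0, 0, 4); (0, 1, 0); (3, 0, 0))


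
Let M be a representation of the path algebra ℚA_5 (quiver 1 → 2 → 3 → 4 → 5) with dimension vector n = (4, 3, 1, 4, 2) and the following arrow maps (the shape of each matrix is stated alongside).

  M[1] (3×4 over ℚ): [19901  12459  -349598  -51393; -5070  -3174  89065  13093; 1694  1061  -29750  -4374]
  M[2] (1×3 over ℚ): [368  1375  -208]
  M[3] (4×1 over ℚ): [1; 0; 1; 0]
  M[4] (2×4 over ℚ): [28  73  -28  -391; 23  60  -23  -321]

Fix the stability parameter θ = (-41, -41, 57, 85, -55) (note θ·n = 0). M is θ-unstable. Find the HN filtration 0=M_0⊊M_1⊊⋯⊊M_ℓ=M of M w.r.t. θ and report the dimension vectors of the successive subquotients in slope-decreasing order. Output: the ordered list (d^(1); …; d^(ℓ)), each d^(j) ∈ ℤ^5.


Interval decomposition of M: I[1,1], I[1,2]^2, I[1,4], I[4,4], I[4,5]^2.
HN type (ℓ=4): μ^(1)=85; μ^(2)=57; μ^(3)=15; μ^(4)=-41

((0, 0, 0, 2, 0); (0, 0, 1, 0, 0); (0, 0, 0, 2, 2); (4, 3, 0, 0, 0))


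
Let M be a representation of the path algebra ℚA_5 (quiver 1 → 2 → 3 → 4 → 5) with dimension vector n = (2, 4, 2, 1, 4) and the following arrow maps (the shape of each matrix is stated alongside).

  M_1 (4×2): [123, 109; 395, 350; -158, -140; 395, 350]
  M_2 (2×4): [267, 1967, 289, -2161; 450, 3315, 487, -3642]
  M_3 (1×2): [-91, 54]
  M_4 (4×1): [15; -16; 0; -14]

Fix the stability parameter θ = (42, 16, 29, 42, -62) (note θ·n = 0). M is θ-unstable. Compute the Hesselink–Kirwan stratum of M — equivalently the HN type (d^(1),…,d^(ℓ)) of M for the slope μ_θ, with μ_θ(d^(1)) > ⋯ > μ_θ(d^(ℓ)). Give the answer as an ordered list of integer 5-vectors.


Barcode: M ≅ I[1,3], I[1,5], I[2,2]^2, I[5,5]^3. HN layers by μ_θ (4 steps, strictly decreasing):
  μ^(1)=29; μ^(2)=16; μ^(3)=67/5; μ^(4)=-62

((1, 1, 1, 0, 0); (0, 2, 0, 0, 0); (1, 1, 1, 1, 1); (0, 0, 0, 0, 3))


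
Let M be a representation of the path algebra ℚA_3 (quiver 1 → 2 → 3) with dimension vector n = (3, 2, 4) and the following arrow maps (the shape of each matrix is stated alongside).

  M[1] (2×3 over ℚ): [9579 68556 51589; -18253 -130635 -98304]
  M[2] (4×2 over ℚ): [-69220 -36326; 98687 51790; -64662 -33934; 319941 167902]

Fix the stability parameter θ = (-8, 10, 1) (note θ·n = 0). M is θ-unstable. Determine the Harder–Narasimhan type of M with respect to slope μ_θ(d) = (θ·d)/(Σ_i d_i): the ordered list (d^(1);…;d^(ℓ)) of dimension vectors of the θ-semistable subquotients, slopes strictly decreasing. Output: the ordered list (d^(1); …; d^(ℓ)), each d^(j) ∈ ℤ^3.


Via rank(M_{q-1}∘⋯∘M_p): M ≅ I[1,1], I[1,3]^2, I[3,3]^2.
μ_θ-semistable layers: μ^(1)=11/2; μ^(2)=1; μ^(3)=-8

((0, 2, 2); (0, 0, 2); (3, 0, 0))


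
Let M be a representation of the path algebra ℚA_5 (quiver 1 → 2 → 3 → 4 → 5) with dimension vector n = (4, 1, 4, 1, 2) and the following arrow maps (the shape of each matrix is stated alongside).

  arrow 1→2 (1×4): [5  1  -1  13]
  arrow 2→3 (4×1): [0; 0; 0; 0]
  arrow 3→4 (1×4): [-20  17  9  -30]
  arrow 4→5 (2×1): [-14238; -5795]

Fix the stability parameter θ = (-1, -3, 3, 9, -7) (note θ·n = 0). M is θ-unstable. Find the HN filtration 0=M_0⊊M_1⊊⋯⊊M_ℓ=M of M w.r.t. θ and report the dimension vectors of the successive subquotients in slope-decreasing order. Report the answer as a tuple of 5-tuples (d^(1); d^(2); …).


Via rank(M_{q-1}∘⋯∘M_p): M ≅ I[1,1]^3, I[1,2], I[3,3]^3, I[3,5], I[5,5].
μ_θ-semistable layers: μ^(1)=3; μ^(2)=5/3; μ^(3)=-1; μ^(4)=-2; μ^(5)=-7

((0, 0, 3, 0, 0); (0, 0, 1, 1, 1); (3, 0, 0, 0, 0); (1, 1, 0, 0, 0); (0, 0, 0, 0, 1))


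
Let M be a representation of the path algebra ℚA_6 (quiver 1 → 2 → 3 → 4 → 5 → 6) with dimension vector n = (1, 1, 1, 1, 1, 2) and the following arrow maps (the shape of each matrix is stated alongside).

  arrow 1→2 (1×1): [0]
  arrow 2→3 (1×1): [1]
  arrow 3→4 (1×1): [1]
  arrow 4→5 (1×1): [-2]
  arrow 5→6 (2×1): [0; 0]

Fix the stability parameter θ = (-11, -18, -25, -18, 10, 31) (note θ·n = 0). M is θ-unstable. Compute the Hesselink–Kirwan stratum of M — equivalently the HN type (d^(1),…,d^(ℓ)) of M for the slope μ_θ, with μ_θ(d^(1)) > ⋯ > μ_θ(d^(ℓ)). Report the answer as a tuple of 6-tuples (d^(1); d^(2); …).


Via rank(M_{q-1}∘⋯∘M_p): M ≅ I[1,1], I[2,5], I[6,6]^2.
μ_θ-semistable layers: μ^(1)=31; μ^(2)=10; μ^(3)=-11; μ^(4)=-18; μ^(5)=-43/2

((0, 0, 0, 0, 0, 2); (0, 0, 0, 0, 1, 0); (1, 0, 0, 0, 0, 0); (0, 0, 0, 1, 0, 0); (0, 1, 1, 0, 0, 0))


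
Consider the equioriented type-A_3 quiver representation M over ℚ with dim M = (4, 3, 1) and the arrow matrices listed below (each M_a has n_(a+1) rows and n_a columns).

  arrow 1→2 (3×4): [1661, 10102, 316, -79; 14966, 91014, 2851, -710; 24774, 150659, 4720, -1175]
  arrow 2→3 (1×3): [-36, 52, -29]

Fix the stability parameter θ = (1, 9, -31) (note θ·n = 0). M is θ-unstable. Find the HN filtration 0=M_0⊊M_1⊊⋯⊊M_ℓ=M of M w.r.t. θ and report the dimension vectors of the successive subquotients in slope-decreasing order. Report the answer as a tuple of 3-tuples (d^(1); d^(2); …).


Via rank(M_{q-1}∘⋯∘M_p): M ≅ I[1,1], I[1,2]^2, I[1,3].
μ_θ-semistable layers: μ^(1)=9; μ^(2)=1; μ^(3)=-7

((0, 2, 0); (3, 0, 0); (1, 1, 1))


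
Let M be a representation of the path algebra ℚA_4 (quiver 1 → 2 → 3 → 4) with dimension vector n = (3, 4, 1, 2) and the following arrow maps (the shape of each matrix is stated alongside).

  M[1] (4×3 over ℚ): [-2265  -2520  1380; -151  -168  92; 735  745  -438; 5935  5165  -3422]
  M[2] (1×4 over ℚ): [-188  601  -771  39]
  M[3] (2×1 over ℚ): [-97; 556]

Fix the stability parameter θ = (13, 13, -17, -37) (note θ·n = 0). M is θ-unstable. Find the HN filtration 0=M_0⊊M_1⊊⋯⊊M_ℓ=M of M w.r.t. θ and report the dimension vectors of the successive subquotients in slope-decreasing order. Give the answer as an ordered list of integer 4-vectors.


Interval decomposition of M: I[1,1], I[1,2], I[1,4], I[2,2]^2, I[4,4].
HN type (ℓ=3): μ^(1)=13; μ^(2)=-7; μ^(3)=-37

((2, 3, 0, 0); (1, 1, 1, 1); (0, 0, 0, 1))


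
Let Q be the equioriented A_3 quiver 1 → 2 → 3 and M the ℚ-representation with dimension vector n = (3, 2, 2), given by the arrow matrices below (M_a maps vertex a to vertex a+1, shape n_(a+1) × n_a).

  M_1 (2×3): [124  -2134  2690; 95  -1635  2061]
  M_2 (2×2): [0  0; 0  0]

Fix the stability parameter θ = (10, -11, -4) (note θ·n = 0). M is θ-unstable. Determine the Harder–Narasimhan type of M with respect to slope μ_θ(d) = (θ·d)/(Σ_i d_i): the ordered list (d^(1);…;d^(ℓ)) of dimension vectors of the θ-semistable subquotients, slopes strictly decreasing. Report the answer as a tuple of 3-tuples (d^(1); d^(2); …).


Via rank(M_{q-1}∘⋯∘M_p): M ≅ I[1,1], I[1,2]^2, I[3,3]^2.
μ_θ-semistable layers: μ^(1)=10; μ^(2)=-1/2; μ^(3)=-4

((1, 0, 0); (2, 2, 0); (0, 0, 2))


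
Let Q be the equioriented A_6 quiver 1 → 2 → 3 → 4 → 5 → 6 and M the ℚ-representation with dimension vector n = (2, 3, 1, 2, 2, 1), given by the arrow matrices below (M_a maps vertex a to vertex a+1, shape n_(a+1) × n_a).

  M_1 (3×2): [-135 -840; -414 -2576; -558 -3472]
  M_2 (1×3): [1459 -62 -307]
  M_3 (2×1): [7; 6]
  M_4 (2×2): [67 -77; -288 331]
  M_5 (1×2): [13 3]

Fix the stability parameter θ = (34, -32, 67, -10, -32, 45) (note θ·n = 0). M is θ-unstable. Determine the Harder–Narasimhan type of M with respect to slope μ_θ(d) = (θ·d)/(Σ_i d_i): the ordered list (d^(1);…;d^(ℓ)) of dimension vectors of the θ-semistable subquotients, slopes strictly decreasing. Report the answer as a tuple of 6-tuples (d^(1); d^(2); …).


Barcode: M ≅ I[1,1], I[1,6], I[2,2]^2, I[4,5]. HN layers by μ_θ (6 steps, strictly decreasing):
  μ^(1)=45; μ^(2)=34; μ^(3)=25/3; μ^(4)=1; μ^(5)=-21; μ^(6)=-32

((0, 0, 0, 0, 0, 1); (1, 0, 0, 0, 0, 0); (0, 0, 1, 1, 1, 0); (1, 1, 0, 0, 0, 0); (0, 0, 0, 1, 1, 0); (0, 2, 0, 0, 0, 0))


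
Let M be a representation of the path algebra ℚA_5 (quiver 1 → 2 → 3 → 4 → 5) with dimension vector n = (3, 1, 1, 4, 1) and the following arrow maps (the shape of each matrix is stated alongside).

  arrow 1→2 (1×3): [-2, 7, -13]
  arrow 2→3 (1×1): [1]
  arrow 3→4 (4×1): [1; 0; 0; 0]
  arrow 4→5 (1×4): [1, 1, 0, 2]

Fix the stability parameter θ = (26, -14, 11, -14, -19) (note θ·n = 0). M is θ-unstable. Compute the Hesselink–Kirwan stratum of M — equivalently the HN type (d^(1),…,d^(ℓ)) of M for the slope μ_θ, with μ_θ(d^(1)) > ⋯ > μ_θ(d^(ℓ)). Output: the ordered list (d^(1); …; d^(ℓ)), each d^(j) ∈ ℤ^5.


Interval decomposition of M: I[1,1]^2, I[1,5], I[4,4]^3.
HN type (ℓ=3): μ^(1)=26; μ^(2)=-2; μ^(3)=-14

((2, 0, 0, 0, 0); (1, 1, 1, 1, 1); (0, 0, 0, 3, 0))


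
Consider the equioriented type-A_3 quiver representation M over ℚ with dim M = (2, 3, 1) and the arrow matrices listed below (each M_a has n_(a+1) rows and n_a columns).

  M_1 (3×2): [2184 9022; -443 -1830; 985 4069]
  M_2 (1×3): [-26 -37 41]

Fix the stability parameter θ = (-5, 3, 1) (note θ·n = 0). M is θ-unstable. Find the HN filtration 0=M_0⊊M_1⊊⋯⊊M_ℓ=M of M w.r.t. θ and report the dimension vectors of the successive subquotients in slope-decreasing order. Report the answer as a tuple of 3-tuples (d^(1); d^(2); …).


Via rank(M_{q-1}∘⋯∘M_p): M ≅ I[1,2], I[1,3], I[2,2].
μ_θ-semistable layers: μ^(1)=3; μ^(2)=2; μ^(3)=-5

((0, 2, 0); (0, 1, 1); (2, 0, 0))


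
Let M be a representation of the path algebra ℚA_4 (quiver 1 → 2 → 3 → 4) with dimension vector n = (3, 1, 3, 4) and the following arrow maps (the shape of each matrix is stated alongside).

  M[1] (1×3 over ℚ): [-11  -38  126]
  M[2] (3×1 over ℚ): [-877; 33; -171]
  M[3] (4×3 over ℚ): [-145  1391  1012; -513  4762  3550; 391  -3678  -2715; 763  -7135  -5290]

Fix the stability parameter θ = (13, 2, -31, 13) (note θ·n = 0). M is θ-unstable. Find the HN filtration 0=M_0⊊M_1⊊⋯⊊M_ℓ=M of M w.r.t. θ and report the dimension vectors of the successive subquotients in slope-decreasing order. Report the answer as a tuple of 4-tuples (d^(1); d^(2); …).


Via rank(M_{q-1}∘⋯∘M_p): M ≅ I[1,1]^2, I[1,4], I[3,4]^2, I[4,4].
μ_θ-semistable layers: μ^(1)=13; μ^(2)=-16/3; μ^(3)=-31

((2, 0, 0, 4); (1, 1, 1, 0); (0, 0, 2, 0))


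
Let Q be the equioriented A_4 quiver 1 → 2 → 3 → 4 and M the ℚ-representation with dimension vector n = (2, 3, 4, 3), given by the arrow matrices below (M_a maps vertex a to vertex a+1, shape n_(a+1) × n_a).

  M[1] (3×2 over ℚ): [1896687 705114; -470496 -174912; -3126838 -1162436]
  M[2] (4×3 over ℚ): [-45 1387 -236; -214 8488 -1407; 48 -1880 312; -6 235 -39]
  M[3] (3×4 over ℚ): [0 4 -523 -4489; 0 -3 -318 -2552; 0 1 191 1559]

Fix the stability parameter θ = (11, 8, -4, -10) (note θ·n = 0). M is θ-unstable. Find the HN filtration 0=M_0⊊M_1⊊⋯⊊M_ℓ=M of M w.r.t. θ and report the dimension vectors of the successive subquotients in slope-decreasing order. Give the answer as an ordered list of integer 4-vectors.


Barcode: M ≅ I[1,1], I[1,3], I[2,4]^2, I[3,3], I[4,4]. HN layers by μ_θ (5 steps, strictly decreasing):
  μ^(1)=11; μ^(2)=5; μ^(3)=-2; μ^(4)=-4; μ^(5)=-10

((1, 0, 0, 0); (1, 1, 1, 0); (0, 2, 2, 2); (0, 0, 1, 0); (0, 0, 0, 1))


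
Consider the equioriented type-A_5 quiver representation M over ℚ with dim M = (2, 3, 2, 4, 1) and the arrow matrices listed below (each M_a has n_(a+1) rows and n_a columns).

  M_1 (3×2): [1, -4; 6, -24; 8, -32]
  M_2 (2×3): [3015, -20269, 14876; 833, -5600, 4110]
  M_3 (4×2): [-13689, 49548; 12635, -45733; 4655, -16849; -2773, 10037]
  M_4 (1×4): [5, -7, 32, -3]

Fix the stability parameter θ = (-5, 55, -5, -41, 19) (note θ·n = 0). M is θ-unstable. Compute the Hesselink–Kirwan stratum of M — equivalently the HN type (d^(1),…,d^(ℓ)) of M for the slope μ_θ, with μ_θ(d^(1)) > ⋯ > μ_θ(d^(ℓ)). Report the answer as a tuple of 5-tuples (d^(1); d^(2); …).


Interval decomposition of M: I[1,1], I[1,5], I[2,2], I[2,4], I[4,4]^2.
HN type (ℓ=5): μ^(1)=55; μ^(2)=19; μ^(3)=3; μ^(4)=-5; μ^(5)=-41

((0, 1, 0, 0, 0); (0, 0, 0, 0, 1); (0, 2, 2, 2, 0); (2, 0, 0, 0, 0); (0, 0, 0, 2, 0))


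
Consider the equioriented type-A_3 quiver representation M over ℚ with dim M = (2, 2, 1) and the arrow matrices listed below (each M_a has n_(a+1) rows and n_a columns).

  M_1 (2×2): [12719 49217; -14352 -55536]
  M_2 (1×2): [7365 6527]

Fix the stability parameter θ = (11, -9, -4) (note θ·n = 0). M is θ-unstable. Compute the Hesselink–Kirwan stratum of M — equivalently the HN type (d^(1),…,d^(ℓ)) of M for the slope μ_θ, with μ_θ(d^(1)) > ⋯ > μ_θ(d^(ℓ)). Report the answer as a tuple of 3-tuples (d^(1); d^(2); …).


Interval decomposition of M: I[1,1], I[1,3], I[2,2].
HN type (ℓ=3): μ^(1)=11; μ^(2)=-2/3; μ^(3)=-9

((1, 0, 0); (1, 1, 1); (0, 1, 0))


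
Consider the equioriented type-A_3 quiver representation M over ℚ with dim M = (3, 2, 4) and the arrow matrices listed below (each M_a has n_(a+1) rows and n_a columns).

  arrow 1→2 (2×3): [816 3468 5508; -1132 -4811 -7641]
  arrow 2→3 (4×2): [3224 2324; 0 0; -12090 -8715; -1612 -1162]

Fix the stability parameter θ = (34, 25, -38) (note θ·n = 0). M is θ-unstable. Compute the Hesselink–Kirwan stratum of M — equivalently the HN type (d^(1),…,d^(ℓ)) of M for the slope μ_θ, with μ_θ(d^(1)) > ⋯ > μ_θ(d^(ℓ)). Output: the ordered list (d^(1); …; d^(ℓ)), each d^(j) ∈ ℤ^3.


Via rank(M_{q-1}∘⋯∘M_p): M ≅ I[1,1]^2, I[1,3], I[2,2], I[3,3]^3.
μ_θ-semistable layers: μ^(1)=34; μ^(2)=25; μ^(3)=7; μ^(4)=-38

((2, 0, 0); (0, 1, 0); (1, 1, 1); (0, 0, 3))


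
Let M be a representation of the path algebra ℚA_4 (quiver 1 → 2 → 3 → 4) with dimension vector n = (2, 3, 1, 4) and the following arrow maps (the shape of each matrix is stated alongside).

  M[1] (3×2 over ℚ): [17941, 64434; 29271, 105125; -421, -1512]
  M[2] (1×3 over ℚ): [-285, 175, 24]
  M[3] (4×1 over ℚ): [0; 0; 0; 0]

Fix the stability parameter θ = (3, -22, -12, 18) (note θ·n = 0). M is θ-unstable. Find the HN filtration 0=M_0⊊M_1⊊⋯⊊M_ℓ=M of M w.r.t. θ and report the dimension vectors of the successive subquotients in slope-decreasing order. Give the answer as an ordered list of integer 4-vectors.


Barcode: M ≅ I[1,2], I[1,3], I[2,2], I[4,4]^4. HN layers by μ_θ (4 steps, strictly decreasing):
  μ^(1)=18; μ^(2)=-19/2; μ^(3)=-31/3; μ^(4)=-22

((0, 0, 0, 4); (1, 1, 0, 0); (1, 1, 1, 0); (0, 1, 0, 0))


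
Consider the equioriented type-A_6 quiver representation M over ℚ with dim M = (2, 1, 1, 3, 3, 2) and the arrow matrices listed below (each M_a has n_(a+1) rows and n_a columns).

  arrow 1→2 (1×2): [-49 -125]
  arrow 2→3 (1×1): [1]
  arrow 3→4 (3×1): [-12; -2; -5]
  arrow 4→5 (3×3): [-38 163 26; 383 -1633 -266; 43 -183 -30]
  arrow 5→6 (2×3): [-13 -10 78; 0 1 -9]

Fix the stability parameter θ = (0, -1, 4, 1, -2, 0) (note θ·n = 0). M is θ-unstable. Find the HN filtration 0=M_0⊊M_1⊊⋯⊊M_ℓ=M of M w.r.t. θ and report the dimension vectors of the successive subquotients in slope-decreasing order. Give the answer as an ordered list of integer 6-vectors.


Barcode: M ≅ I[1,1], I[1,4], I[4,5], I[4,6], I[5,6]. HN layers by μ_θ (4 steps, strictly decreasing):
  μ^(1)=5/2; μ^(2)=0; μ^(3)=-1/2; μ^(4)=-2

((0, 0, 1, 1, 0, 0); (1, 0, 0, 0, 0, 2); (1, 1, 0, 2, 2, 0); (0, 0, 0, 0, 1, 0))


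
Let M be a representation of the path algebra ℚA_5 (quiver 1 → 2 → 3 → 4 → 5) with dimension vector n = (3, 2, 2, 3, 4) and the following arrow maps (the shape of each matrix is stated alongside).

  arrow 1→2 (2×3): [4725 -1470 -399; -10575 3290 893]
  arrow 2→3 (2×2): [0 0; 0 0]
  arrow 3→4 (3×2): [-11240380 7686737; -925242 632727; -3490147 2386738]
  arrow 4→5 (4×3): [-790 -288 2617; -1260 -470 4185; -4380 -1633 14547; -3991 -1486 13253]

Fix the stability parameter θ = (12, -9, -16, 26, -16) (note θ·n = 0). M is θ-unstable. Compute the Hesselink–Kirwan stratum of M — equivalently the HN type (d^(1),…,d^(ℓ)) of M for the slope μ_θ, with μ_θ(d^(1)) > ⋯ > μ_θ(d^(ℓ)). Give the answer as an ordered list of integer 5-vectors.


Interval decomposition of M: I[1,1]^2, I[1,2], I[2,2], I[3,5]^2, I[4,5], I[5,5].
HN type (ℓ=5): μ^(1)=12; μ^(2)=5; μ^(3)=3/2; μ^(4)=-9; μ^(5)=-16

((2, 0, 0, 0, 0); (0, 0, 0, 3, 3); (1, 1, 0, 0, 0); (0, 1, 0, 0, 0); (0, 0, 2, 0, 1))


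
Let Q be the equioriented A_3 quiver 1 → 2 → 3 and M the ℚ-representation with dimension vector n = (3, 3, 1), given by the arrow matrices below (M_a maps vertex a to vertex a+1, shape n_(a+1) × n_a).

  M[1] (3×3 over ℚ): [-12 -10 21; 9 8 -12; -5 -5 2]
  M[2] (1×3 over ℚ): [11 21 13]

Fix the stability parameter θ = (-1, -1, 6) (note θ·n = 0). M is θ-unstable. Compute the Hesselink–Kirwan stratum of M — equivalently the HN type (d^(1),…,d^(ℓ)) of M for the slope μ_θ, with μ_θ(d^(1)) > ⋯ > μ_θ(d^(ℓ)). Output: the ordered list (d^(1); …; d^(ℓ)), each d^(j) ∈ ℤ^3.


Interval decomposition of M: I[1,2]^2, I[1,3].
HN type (ℓ=2): μ^(1)=6; μ^(2)=-1

((0, 0, 1); (3, 3, 0))


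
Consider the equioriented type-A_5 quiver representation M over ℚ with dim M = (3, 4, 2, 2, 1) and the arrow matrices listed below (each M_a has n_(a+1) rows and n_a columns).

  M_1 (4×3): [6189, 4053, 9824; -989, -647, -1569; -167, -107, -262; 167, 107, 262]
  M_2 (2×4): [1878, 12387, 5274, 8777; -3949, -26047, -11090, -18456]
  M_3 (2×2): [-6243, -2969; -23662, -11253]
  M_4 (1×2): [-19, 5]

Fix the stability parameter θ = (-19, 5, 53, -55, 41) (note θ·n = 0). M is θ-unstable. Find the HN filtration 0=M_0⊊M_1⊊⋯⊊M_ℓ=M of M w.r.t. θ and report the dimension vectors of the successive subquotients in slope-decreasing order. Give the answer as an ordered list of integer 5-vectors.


Barcode: M ≅ I[1,1], I[1,2], I[1,5], I[2,2], I[2,4]. HN layers by μ_θ (4 steps, strictly decreasing):
  μ^(1)=41; μ^(2)=5; μ^(3)=1; μ^(4)=-19

((0, 0, 0, 0, 1); (0, 2, 0, 0, 0); (0, 2, 2, 2, 0); (3, 0, 0, 0, 0))


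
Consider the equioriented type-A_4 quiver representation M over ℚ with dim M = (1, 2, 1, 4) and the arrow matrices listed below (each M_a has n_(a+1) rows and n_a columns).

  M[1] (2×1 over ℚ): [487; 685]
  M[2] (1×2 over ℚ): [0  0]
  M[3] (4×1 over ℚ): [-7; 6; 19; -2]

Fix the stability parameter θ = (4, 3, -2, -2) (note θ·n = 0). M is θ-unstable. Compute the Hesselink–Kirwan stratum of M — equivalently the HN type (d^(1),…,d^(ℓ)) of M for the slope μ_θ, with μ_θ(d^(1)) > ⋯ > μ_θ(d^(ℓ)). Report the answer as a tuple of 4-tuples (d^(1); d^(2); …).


Barcode: M ≅ I[1,2], I[2,2], I[3,4], I[4,4]^3. HN layers by μ_θ (3 steps, strictly decreasing):
  μ^(1)=7/2; μ^(2)=3; μ^(3)=-2

((1, 1, 0, 0); (0, 1, 0, 0); (0, 0, 1, 4))


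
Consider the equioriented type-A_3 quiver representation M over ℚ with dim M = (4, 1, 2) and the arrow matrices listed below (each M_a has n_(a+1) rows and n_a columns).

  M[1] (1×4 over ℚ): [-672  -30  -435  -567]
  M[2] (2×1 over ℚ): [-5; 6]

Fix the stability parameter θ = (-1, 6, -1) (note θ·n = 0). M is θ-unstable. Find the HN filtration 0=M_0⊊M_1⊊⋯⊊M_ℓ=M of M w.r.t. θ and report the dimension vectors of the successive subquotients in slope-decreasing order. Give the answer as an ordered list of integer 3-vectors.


Interval decomposition of M: I[1,1]^3, I[1,3], I[3,3].
HN type (ℓ=2): μ^(1)=5/2; μ^(2)=-1

((0, 1, 1); (4, 0, 1))


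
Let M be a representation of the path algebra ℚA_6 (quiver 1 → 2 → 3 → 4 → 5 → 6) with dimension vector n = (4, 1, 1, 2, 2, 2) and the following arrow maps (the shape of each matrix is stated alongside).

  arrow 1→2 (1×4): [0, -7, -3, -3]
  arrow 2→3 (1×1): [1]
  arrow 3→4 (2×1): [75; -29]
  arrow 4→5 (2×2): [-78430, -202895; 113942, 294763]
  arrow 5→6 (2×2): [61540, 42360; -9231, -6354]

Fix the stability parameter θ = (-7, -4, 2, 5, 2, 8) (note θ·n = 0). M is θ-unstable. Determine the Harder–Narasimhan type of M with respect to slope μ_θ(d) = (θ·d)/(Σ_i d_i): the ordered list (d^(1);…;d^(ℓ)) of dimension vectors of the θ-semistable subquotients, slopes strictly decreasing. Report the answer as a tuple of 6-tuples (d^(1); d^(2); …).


Interval decomposition of M: I[1,1]^3, I[1,6], I[4,4], I[5,5], I[6,6].
HN type (ℓ=6): μ^(1)=8; μ^(2)=5; μ^(3)=7/2; μ^(4)=2; μ^(5)=-4; μ^(6)=-7

((0, 0, 0, 0, 0, 2); (0, 0, 0, 1, 0, 0); (0, 0, 0, 1, 1, 0); (0, 0, 1, 0, 1, 0); (0, 1, 0, 0, 0, 0); (4, 0, 0, 0, 0, 0))


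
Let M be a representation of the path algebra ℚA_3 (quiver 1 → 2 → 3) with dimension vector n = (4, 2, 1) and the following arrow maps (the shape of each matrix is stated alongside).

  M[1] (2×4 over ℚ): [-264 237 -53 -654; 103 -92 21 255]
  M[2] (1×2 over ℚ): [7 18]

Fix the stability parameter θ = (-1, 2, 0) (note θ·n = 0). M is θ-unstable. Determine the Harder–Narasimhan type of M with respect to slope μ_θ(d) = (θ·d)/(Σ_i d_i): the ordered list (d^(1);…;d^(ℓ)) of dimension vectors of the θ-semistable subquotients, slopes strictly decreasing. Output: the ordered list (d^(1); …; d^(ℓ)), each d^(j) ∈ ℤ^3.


Via rank(M_{q-1}∘⋯∘M_p): M ≅ I[1,1]^2, I[1,2], I[1,3].
μ_θ-semistable layers: μ^(1)=2; μ^(2)=1; μ^(3)=-1

((0, 1, 0); (0, 1, 1); (4, 0, 0))


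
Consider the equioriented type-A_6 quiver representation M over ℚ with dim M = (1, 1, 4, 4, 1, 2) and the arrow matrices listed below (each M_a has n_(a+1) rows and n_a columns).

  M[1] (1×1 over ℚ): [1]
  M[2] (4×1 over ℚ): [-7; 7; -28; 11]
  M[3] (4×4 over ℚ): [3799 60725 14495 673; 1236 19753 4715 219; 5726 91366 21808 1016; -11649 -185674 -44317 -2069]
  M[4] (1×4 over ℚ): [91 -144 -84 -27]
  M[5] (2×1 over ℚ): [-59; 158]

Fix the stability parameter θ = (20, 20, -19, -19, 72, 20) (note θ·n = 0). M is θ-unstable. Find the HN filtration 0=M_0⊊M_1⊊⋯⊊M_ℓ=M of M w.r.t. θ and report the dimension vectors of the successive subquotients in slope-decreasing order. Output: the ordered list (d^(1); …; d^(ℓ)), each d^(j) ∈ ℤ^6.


Barcode: M ≅ I[1,6], I[3,3], I[3,4]^2, I[4,4], I[6,6]. HN layers by μ_θ (4 steps, strictly decreasing):
  μ^(1)=46; μ^(2)=20; μ^(3)=1/2; μ^(4)=-19

((0, 0, 0, 0, 1, 1); (0, 0, 0, 0, 0, 1); (1, 1, 1, 1, 0, 0); (0, 0, 3, 3, 0, 0))


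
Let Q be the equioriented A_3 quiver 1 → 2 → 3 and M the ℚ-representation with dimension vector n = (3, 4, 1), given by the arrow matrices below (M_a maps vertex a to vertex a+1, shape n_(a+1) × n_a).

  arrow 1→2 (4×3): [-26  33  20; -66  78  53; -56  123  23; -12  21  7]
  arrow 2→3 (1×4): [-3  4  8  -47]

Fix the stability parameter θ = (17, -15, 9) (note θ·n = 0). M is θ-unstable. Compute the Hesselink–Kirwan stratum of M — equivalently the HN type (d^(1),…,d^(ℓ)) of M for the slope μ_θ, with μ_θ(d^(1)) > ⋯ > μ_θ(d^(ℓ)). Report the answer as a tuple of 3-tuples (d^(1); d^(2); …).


Via rank(M_{q-1}∘⋯∘M_p): M ≅ I[1,1], I[1,2], I[1,3], I[2,2]^2.
μ_θ-semistable layers: μ^(1)=17; μ^(2)=9; μ^(3)=1; μ^(4)=-15

((1, 0, 0); (0, 0, 1); (2, 2, 0); (0, 2, 0))


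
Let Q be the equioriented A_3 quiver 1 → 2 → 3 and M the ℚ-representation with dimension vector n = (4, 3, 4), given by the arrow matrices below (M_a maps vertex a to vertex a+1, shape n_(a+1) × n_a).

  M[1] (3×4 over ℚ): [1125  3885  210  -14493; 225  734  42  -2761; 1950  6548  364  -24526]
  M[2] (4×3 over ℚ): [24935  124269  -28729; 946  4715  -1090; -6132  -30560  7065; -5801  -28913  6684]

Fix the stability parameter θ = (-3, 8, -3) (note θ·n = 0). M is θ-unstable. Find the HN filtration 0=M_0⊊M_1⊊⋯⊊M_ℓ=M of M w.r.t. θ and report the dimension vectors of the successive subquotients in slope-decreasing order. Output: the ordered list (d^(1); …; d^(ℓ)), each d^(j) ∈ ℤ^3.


Barcode: M ≅ I[1,1]^2, I[1,3]^2, I[2,3], I[3,3]. HN layers by μ_θ (2 steps, strictly decreasing):
  μ^(1)=5/2; μ^(2)=-3

((0, 3, 3); (4, 0, 1))


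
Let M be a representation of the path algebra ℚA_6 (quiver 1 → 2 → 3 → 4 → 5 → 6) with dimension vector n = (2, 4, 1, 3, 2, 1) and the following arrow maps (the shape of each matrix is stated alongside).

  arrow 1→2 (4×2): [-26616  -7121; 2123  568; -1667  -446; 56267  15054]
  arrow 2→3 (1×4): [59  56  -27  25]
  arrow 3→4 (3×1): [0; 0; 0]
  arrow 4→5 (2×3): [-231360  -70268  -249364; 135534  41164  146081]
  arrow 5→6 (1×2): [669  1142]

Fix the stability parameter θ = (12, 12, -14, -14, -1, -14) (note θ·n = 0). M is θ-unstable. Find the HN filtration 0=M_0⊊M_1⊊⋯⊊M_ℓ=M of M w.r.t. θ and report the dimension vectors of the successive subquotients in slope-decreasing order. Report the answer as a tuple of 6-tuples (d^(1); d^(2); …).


Interval decomposition of M: I[1,2], I[1,3], I[2,2]^2, I[4,4], I[4,5], I[4,6].
HN type (ℓ=5): μ^(1)=12; μ^(2)=10/3; μ^(3)=-1; μ^(4)=-15/2; μ^(5)=-14

((1, 3, 0, 0, 0, 0); (1, 1, 1, 0, 0, 0); (0, 0, 0, 0, 1, 0); (0, 0, 0, 0, 1, 1); (0, 0, 0, 3, 0, 0))


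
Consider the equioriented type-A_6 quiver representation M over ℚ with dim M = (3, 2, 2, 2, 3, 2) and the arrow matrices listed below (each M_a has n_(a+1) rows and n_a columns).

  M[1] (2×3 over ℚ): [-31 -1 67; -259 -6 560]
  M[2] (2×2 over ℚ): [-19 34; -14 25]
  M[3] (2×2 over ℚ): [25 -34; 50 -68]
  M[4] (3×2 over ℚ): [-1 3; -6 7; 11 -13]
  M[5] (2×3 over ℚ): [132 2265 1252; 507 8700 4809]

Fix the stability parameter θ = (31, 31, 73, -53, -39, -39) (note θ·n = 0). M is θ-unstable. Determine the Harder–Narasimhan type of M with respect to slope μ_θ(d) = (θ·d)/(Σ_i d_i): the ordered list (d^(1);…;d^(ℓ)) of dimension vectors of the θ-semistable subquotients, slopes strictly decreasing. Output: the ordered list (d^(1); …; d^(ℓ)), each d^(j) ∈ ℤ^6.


Barcode: M ≅ I[1,1], I[1,3], I[1,5], I[4,6], I[5,6]. HN layers by μ_θ (5 steps, strictly decreasing):
  μ^(1)=73; μ^(2)=31; μ^(3)=43/5; μ^(4)=-39; μ^(5)=-53

((0, 0, 1, 0, 0, 0); (2, 1, 0, 0, 0, 0); (1, 1, 1, 1, 1, 0); (0, 0, 0, 0, 2, 2); (0, 0, 0, 1, 0, 0))


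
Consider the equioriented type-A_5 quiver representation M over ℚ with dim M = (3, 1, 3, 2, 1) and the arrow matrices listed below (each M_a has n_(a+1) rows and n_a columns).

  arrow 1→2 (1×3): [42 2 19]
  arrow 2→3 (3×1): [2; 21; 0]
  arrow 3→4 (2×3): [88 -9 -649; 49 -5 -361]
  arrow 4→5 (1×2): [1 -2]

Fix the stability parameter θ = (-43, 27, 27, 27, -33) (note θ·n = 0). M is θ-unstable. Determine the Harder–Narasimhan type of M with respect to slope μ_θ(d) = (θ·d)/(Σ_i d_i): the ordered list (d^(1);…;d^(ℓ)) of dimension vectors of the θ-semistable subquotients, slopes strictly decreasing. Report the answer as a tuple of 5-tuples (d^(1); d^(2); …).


Interval decomposition of M: I[1,1]^2, I[1,5], I[3,3], I[3,4].
HN type (ℓ=3): μ^(1)=27; μ^(2)=12; μ^(3)=-43

((0, 0, 2, 1, 0); (0, 1, 1, 1, 1); (3, 0, 0, 0, 0))


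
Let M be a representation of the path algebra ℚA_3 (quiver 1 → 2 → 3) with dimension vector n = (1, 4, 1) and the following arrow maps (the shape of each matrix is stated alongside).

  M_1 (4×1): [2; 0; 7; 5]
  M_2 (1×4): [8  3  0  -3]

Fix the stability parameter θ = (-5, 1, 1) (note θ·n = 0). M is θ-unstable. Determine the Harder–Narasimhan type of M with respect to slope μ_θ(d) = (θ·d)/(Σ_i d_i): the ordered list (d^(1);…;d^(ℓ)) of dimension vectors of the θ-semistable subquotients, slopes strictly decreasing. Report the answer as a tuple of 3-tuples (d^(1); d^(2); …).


Interval decomposition of M: I[1,3], I[2,2]^3.
HN type (ℓ=2): μ^(1)=1; μ^(2)=-5

((0, 4, 1); (1, 0, 0))


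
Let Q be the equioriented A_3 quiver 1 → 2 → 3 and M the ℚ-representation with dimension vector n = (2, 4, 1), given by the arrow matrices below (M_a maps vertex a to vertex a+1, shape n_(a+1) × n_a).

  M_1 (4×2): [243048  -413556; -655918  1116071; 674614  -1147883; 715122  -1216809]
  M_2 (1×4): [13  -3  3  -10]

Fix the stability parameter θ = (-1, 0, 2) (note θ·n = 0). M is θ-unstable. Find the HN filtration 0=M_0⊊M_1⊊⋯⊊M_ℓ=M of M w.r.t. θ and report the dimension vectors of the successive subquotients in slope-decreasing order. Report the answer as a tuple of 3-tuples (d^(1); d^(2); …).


Via rank(M_{q-1}∘⋯∘M_p): M ≅ I[1,1], I[1,2], I[2,2]^2, I[2,3].
μ_θ-semistable layers: μ^(1)=2; μ^(2)=0; μ^(3)=-1

((0, 0, 1); (0, 4, 0); (2, 0, 0))
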